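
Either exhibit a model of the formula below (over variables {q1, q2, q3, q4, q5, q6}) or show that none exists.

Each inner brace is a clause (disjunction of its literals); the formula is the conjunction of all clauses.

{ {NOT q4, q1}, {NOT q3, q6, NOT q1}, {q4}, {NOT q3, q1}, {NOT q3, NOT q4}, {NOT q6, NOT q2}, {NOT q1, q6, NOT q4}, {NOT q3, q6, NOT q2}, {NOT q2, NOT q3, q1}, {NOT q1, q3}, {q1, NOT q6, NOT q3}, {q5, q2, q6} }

(q4) alone gives q4 = true.
(q1) alone gives q1 = true.
(NOT q3) alone gives q3 = false.
But (q3) is also a unit clause — contradiction.

UNSATISFIABLE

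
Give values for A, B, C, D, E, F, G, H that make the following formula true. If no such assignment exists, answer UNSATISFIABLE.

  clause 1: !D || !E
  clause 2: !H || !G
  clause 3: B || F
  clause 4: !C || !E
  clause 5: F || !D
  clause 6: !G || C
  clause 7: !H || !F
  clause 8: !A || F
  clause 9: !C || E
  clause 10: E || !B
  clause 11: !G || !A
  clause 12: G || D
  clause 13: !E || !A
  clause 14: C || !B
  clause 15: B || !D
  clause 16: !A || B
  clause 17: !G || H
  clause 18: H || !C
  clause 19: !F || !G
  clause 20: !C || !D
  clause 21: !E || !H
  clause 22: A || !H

UNSATISFIABLE

Case D = false:
From the singleton clause (G), G = true.
From the singleton clause (!H), H = false.
But (H) is also a unit clause — contradiction.
That branch fails; take D = true instead.
From the singleton clause (!E), E = false.
From the singleton clause (F), F = true.
From the singleton clause (!H), H = false.
From the singleton clause (!C), C = false.
From the singleton clause (!G), G = false.
From the singleton clause (!B), B = false.
But (B) is also a unit clause — contradiction.
Both values of D lead to a conflict.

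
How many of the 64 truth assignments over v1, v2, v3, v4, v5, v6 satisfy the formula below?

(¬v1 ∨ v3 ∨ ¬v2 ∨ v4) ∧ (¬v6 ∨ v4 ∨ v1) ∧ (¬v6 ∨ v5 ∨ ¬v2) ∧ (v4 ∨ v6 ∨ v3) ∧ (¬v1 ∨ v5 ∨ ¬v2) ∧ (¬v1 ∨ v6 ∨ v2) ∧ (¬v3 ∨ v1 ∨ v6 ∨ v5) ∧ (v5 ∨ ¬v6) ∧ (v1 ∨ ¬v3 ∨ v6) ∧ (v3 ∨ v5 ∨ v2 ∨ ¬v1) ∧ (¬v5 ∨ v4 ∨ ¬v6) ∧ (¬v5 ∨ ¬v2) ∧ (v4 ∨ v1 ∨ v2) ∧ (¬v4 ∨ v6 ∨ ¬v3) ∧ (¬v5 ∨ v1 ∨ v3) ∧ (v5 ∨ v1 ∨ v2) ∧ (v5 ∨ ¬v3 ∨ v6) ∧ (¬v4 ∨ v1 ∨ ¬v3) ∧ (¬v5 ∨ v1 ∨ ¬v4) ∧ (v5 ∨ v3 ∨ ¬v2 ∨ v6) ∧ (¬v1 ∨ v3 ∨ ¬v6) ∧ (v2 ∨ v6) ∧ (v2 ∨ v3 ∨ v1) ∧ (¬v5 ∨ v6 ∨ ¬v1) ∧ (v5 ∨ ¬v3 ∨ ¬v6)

There are 2^6 = 64 truth assignments over (v1, v2, v3, v4, v5, v6).
Split on v6. With v6 = True, the clauses containing v6 are satisfied and ¬v6 drops from the rest; 1 of the 2^5 = 32 assignments to the other variables satisfy what remains.
With v6 = False, by the same count on the reduced clause set, 0 assignments work.
(One model: v1=T, v2=F, v3=T, v4=T, v5=T, v6=T.)
Total: 1 + 0 = 1.

1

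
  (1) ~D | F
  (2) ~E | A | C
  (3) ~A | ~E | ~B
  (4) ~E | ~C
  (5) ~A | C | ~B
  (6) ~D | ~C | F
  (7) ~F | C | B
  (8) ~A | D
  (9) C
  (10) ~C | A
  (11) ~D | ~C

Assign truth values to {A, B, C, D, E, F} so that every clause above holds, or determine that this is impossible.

(C) alone gives C = 1.
(~E) alone gives E = 0.
(A) alone gives A = 1.
(D) alone gives D = 1.
But (~D) is also a unit clause — contradiction.

UNSATISFIABLE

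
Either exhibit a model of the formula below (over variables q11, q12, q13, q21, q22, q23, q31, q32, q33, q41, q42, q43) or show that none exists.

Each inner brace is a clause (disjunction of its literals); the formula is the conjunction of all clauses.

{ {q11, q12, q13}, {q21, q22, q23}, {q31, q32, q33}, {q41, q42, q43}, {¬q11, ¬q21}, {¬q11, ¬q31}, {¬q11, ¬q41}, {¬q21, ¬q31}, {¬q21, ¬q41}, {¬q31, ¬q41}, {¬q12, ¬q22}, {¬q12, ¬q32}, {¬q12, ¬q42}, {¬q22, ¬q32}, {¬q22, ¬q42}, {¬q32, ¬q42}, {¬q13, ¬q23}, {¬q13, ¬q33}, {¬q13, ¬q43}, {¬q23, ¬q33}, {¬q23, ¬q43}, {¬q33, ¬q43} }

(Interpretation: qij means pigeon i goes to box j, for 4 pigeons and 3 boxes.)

UNSATISFIABLE

Branch on q11: set q11 = False.
Branch on q12: set q12 = True.
(¬q22) alone gives q22 = False.
(¬q32) alone gives q32 = False.
(¬q42) alone gives q42 = False.
Branch on q21: set q21 = True.
(¬q31) alone gives q31 = False.
(q33) alone gives q33 = True.
(¬q41) alone gives q41 = False.
(q43) alone gives q43 = True.
That conflicts with the unit clause (¬q43).
Backtrack on q21: now try q21 = False.
(q23) alone gives q23 = True.
(¬q13) alone gives q13 = False.
(¬q33) alone gives q33 = False.
(q31) alone gives q31 = True.
(¬q41) alone gives q41 = False.
(q43) alone gives q43 = True.
That conflicts with the unit clause (¬q43).
Either choice for q21 ends in contradiction.
Backtrack on q12: now try q12 = False.
(q13) alone gives q13 = True.
(¬q23) alone gives q23 = False.
(¬q33) alone gives q33 = False.
(¬q43) alone gives q43 = False.
Branch on q21: set q21 = True.
(¬q31) alone gives q31 = False.
(q32) alone gives q32 = True.
(¬q41) alone gives q41 = False.
(q42) alone gives q42 = True.
That conflicts with the unit clause (¬q42).
Backtrack on q21: now try q21 = False.
(q22) alone gives q22 = True.
(¬q32) alone gives q32 = False.
(q31) alone gives q31 = True.
(¬q41) alone gives q41 = False.
(q42) alone gives q42 = True.
That conflicts with the unit clause (¬q42).
Either choice for q21 ends in contradiction.
Either choice for q12 ends in contradiction.
Backtrack on q11: now try q11 = True.
(¬q21) alone gives q21 = False.
(¬q31) alone gives q31 = False.
(¬q41) alone gives q41 = False.
Branch on q22: set q22 = True.
(¬q12) alone gives q12 = False.
(¬q32) alone gives q32 = False.
(q33) alone gives q33 = True.
(¬q42) alone gives q42 = False.
(q43) alone gives q43 = True.
That conflicts with the unit clause (¬q43).
Backtrack on q22: now try q22 = False.
(q23) alone gives q23 = True.
(¬q13) alone gives q13 = False.
(¬q33) alone gives q33 = False.
(q32) alone gives q32 = True.
(¬q12) alone gives q12 = False.
(¬q42) alone gives q42 = False.
(q43) alone gives q43 = True.
That conflicts with the unit clause (¬q43).
Either choice for q22 ends in contradiction.
Either choice for q11 ends in contradiction.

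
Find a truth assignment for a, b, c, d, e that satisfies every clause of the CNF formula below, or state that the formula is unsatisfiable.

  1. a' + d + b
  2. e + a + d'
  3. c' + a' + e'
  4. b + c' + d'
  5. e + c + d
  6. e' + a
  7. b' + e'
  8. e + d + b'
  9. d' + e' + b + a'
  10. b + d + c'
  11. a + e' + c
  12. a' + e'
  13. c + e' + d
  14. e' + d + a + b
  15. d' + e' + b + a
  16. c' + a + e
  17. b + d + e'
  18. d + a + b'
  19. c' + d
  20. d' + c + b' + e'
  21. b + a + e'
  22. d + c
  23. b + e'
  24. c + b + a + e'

Case e = 0:
Case a = 1:
Case d = 1:
Case b = 0:
From the singleton clause (c'), c = 0.
All clauses are satisfied.

a ↦ 1; b ↦ 0; c ↦ 0; d ↦ 1; e ↦ 0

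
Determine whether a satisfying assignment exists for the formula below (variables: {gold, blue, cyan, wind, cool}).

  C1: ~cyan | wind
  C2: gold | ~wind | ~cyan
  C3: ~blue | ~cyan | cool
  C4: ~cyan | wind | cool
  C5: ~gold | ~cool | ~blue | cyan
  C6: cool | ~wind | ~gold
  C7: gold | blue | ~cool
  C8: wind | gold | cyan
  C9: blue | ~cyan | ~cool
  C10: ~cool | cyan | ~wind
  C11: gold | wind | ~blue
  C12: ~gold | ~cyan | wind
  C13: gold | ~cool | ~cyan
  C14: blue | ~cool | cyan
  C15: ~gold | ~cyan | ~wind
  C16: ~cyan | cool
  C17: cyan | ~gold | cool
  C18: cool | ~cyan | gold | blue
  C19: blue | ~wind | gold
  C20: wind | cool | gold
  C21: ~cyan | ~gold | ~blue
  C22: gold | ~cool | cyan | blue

Try cyan = 0.
Try wind = 1.
From the singleton clause (~cool), cool = 0.
From the singleton clause (~gold), gold = 0.
From the singleton clause (blue), blue = 1.
Every clause now holds.
A satisfying assignment: gold ↦ 0, blue ↦ 1, cyan ↦ 0, wind ↦ 1, cool ↦ 0.

Satisfiable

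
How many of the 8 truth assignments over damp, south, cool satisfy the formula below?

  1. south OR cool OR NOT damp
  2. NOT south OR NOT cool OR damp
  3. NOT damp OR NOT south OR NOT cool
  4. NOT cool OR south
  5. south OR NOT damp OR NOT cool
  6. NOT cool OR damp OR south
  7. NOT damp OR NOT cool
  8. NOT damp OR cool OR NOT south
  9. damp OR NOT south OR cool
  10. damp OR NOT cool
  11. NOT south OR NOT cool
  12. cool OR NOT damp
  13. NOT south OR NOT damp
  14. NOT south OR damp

There are 2^3 = 8 truth assignments over (damp, south, cool).
Split on damp. With damp = true, the clauses containing damp are satisfied and NOT damp drops from the rest; 0 of the 2^2 = 4 assignments to the other variables satisfy what remains.
With damp = false, by the same count on the reduced clause set, 1 assignment works.
(One model: damp=F, south=F, cool=F.)
Total: 0 + 1 = 1.

1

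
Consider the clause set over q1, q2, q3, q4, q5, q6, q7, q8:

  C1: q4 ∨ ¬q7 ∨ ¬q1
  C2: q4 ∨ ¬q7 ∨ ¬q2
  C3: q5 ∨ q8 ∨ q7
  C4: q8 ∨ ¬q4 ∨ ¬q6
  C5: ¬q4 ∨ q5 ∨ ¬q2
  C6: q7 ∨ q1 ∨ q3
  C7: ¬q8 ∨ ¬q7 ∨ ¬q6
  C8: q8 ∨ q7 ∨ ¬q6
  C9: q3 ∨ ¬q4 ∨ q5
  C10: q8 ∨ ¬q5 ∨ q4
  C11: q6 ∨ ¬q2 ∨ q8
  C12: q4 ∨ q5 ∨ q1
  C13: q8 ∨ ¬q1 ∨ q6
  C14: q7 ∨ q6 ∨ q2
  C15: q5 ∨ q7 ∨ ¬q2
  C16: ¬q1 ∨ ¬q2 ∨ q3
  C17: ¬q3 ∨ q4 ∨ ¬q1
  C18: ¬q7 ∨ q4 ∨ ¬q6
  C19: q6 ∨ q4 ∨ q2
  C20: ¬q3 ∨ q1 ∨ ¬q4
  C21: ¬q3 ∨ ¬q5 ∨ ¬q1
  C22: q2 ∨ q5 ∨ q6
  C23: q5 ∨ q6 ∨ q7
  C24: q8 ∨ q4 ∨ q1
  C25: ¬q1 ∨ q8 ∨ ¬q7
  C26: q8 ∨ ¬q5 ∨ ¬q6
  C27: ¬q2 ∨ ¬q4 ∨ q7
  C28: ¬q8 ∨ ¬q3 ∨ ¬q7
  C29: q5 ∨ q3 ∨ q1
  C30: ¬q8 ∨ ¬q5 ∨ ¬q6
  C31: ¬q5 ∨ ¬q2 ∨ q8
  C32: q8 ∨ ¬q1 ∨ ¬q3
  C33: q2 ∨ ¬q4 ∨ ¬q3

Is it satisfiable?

Case q4 = True:
Case q8 = True:
Case q5 = True:
From the singleton clause (¬q6), q6 = False.
Case q7 = True:
From the singleton clause (¬q3), q3 = False.
Case q1 = False:
All clauses hold; q2 can take either value.
A satisfying assignment: q1 ↦ False, q2 ↦ True, q3 ↦ False, q4 ↦ True, q5 ↦ True, q6 ↦ False, q7 ↦ True, q8 ↦ True.

Satisfiable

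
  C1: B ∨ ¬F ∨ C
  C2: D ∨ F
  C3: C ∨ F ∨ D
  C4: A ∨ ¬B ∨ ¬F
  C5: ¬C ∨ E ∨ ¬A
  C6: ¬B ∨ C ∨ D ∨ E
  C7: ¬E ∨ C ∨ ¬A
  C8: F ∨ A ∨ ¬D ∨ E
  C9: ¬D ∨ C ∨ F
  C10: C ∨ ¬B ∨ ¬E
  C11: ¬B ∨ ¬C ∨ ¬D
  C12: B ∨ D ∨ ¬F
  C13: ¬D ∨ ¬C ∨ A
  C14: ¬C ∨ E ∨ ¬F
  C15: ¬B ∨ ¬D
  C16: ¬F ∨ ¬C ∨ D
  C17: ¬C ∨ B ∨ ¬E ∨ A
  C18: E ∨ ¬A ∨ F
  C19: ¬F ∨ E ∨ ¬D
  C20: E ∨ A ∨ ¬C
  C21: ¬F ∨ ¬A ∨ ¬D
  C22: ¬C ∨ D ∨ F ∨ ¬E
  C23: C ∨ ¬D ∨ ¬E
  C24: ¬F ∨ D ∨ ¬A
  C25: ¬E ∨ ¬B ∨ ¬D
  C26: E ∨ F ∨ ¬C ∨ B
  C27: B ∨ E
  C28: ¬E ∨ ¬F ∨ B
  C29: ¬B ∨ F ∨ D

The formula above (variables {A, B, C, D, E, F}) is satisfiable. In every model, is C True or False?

Suppose C = False.
Case B = True:
The clause (¬E) is unit, so E = False.
The clause (D) is unit, so D = True.
But (¬D) is also a unit clause — contradiction.
Undo B and try B = False.
The clause (¬F) is unit, so F = False.
The clause (D) is unit, so D = True.
But (¬D) is also a unit clause — contradiction.
Either choice for B ends in contradiction.
So every satisfying assignment has C = True.

True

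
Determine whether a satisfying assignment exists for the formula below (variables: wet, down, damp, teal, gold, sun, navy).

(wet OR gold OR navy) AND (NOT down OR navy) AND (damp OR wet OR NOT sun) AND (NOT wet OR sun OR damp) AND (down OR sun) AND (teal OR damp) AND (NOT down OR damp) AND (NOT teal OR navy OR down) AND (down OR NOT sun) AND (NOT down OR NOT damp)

No, unsatisfiable

Suppose down = false.
The clause (sun) is unit, so sun = true.
That conflicts with the unit clause (NOT sun).
So down must be the other value — set down = true.
The clause (navy) is unit, so navy = true.
The clause (damp) is unit, so damp = true.
That conflicts with the unit clause (NOT damp).
Either choice for down ends in contradiction.
No assignment satisfies every clause.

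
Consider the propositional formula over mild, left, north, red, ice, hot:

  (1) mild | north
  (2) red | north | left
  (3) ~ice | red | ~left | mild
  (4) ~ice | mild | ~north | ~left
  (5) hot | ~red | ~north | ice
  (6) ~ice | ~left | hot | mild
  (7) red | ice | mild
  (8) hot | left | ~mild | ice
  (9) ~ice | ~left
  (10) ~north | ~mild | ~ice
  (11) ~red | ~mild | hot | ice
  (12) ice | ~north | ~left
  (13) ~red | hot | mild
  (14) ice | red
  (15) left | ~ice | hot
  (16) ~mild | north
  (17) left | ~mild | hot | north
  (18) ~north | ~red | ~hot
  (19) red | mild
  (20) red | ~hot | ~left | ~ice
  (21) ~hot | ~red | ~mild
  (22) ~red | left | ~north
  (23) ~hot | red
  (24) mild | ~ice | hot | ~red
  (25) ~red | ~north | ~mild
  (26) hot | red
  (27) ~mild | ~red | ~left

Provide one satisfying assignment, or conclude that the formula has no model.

UNSATISFIABLE

Try mild = 1.
The clause (north) is unit, so north = 1.
The clause (~ice) is unit, so ice = 0.
The clause (~left) is unit, so left = 0.
The clause (hot) is unit, so hot = 1.
The clause (red) is unit, so red = 1.
Now (~red) is unsatisfied and unit — conflict.
Undo mild and try mild = 0.
The clause (north) is unit, so north = 1.
The clause (red) is unit, so red = 1.
The clause (hot) is unit, so hot = 1.
Now (~hot) is unsatisfied and unit — conflict.
Both values of mild lead to a conflict.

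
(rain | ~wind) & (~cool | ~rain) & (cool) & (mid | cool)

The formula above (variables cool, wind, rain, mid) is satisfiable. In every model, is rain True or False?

Suppose rain = 1.
Unit clause (~cool) forces cool = 0.
But (cool) is also a unit clause — contradiction.
So every satisfying assignment has rain = False.

False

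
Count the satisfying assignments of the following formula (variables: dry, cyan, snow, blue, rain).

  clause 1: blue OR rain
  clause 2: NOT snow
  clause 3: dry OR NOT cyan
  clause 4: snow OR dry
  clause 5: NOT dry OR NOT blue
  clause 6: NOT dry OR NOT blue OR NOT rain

2

There are 2^5 = 32 truth assignments over (dry, cyan, snow, blue, rain).
Split on dry. With dry = true, the clauses containing dry are satisfied and NOT dry drops from the rest; 2 of the 2^4 = 16 assignments to the other variables satisfy what remains.
With dry = false, by the same count on the reduced clause set, 0 assignments work.
(One model: dry=T, cyan=F, snow=F, blue=F, rain=T.)
Total: 2 + 0 = 2.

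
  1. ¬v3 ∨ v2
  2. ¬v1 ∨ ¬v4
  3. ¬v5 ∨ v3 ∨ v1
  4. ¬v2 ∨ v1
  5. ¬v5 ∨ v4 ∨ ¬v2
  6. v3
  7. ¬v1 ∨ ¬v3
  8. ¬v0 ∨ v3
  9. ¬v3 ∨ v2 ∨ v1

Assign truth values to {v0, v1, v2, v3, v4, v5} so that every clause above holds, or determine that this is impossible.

UNSATISFIABLE

From the singleton clause (v3), v3 = True.
From the singleton clause (v2), v2 = True.
From the singleton clause (v1), v1 = True.
Now (¬v1) is unsatisfied and unit — conflict.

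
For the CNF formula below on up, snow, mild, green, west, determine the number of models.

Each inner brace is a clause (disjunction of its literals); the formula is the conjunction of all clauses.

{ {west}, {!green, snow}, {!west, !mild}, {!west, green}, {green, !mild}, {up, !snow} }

1

There are 2^5 = 32 truth assignments over (up, snow, mild, green, west).
Split on mild. With mild = true, the clauses containing mild are satisfied and !mild drops from the rest; 0 of the 2^4 = 16 assignments to the other variables satisfy what remains.
With mild = false, by the same count on the reduced clause set, 1 assignment works.
(One model: up=T, snow=T, mild=F, green=T, west=T.)
Total: 0 + 1 = 1.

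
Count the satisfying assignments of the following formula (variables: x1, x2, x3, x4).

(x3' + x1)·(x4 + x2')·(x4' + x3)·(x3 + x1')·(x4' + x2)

3

There are 2^4 = 16 truth assignments over (x1, x2, x3, x4).
Check each against the 5 clauses (columns in the order x1, x2, x3, x4):
  F F F F  ✓ satisfies all
  F F F T  ✗ fails (x4' + x3)
  F F T F  ✗ fails (x3' + x1)
  F F T T  ✗ fails (x3' + x1)
  F T F F  ✗ fails (x4 + x2')
  F T F T  ✗ fails (x4' + x3)
  F T T F  ✗ fails (x3' + x1)
  F T T T  ✗ fails (x3' + x1)
  T F F F  ✗ fails (x3 + x1')
  T F F T  ✗ fails (x4' + x3)
  T F T F  ✓ satisfies all
  T F T T  ✗ fails (x4' + x2)
  T T F F  ✗ fails (x4 + x2')
  T T F T  ✗ fails (x4' + x3)
  T T T F  ✗ fails (x4 + x2')
  T T T T  ✓ satisfies all
3 of the 16 rows are models.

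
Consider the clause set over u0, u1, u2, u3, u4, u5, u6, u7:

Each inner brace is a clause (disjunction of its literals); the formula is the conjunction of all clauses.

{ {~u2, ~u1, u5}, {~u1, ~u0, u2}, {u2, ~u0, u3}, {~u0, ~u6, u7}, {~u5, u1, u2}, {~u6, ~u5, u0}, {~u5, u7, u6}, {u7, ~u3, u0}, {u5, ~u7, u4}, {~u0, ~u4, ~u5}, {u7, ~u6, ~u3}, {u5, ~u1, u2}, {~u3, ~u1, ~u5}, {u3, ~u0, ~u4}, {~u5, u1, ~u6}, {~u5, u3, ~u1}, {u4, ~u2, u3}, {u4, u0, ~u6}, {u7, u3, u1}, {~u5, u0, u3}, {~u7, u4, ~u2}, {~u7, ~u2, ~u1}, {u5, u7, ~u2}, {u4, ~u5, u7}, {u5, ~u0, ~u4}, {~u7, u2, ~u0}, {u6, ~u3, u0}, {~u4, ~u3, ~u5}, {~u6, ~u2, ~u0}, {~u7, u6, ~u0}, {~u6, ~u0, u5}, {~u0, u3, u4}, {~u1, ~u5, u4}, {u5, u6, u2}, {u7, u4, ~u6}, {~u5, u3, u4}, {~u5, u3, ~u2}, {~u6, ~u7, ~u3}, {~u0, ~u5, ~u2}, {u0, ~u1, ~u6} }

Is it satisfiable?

Branch on u2: set u2 = 1.
Branch on u1: set u1 = 0.
Branch on u5: set u5 = 0.
From the singleton clause (u7), u7 = 1.
From the singleton clause (u4), u4 = 1.
From the singleton clause (~u0), u0 = 0.
Branch on u6: set u6 = 1.
From the singleton clause (~u3), u3 = 0.
All clauses are satisfied.
A satisfying assignment: u0 ↦ 0, u1 ↦ 0, u2 ↦ 1, u3 ↦ 0, u4 ↦ 1, u5 ↦ 0, u6 ↦ 1, u7 ↦ 1.

Yes, satisfiable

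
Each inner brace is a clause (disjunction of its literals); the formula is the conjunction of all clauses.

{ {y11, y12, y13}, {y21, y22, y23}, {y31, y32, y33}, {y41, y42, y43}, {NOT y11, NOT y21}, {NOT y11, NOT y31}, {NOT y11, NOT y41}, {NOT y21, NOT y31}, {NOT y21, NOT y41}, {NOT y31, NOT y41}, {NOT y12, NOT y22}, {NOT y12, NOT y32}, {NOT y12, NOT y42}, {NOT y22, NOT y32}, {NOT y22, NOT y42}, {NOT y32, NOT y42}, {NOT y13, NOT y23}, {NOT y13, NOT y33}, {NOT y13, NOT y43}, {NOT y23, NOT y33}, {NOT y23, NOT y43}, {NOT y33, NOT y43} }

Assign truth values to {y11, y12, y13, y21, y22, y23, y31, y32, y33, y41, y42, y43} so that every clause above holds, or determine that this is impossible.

UNSATISFIABLE

Case y11 = false:
Case y12 = true:
Unit clause (NOT y22) forces y22 = false.
Unit clause (NOT y32) forces y32 = false.
Unit clause (NOT y42) forces y42 = false.
Case y21 = true:
Unit clause (NOT y31) forces y31 = false.
Unit clause (y33) forces y33 = true.
Unit clause (NOT y41) forces y41 = false.
Unit clause (y43) forces y43 = true.
But (NOT y43) is also a unit clause — contradiction.
Undo y21 and try y21 = false.
Unit clause (y23) forces y23 = true.
Unit clause (NOT y13) forces y13 = false.
Unit clause (NOT y33) forces y33 = false.
Unit clause (y31) forces y31 = true.
Unit clause (NOT y41) forces y41 = false.
Unit clause (y43) forces y43 = true.
But (NOT y43) is also a unit clause — contradiction.
Both values of y21 lead to a conflict.
Undo y12 and try y12 = false.
Unit clause (y13) forces y13 = true.
Unit clause (NOT y23) forces y23 = false.
Unit clause (NOT y33) forces y33 = false.
Unit clause (NOT y43) forces y43 = false.
Case y21 = true:
Unit clause (NOT y31) forces y31 = false.
Unit clause (y32) forces y32 = true.
Unit clause (NOT y41) forces y41 = false.
Unit clause (y42) forces y42 = true.
But (NOT y42) is also a unit clause — contradiction.
Undo y21 and try y21 = false.
Unit clause (y22) forces y22 = true.
Unit clause (NOT y32) forces y32 = false.
Unit clause (y31) forces y31 = true.
Unit clause (NOT y41) forces y41 = false.
Unit clause (y42) forces y42 = true.
But (NOT y42) is also a unit clause — contradiction.
Both values of y21 lead to a conflict.
Both values of y12 lead to a conflict.
Undo y11 and try y11 = true.
Unit clause (NOT y21) forces y21 = false.
Unit clause (NOT y31) forces y31 = false.
Unit clause (NOT y41) forces y41 = false.
Case y22 = true:
Unit clause (NOT y12) forces y12 = false.
Unit clause (NOT y32) forces y32 = false.
Unit clause (y33) forces y33 = true.
Unit clause (NOT y42) forces y42 = false.
Unit clause (y43) forces y43 = true.
But (NOT y43) is also a unit clause — contradiction.
Undo y22 and try y22 = false.
Unit clause (y23) forces y23 = true.
Unit clause (NOT y13) forces y13 = false.
Unit clause (NOT y33) forces y33 = false.
Unit clause (y32) forces y32 = true.
Unit clause (NOT y12) forces y12 = false.
Unit clause (NOT y42) forces y42 = false.
Unit clause (y43) forces y43 = true.
But (NOT y43) is also a unit clause — contradiction.
Both values of y22 lead to a conflict.
Both values of y11 lead to a conflict.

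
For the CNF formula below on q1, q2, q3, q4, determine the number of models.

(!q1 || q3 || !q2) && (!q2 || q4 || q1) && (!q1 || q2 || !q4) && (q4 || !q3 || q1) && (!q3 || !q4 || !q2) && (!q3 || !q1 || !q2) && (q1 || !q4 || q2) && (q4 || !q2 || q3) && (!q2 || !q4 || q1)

3

There are 2^4 = 16 truth assignments over (q1, q2, q3, q4).
Check each against the 9 clauses (columns in the order q1, q2, q3, q4):
  F F F F  ✓ satisfies all
  F F F T  ✗ fails (q1 || !q4 || q2)
  F F T F  ✗ fails (q4 || !q3 || q1)
  F F T T  ✗ fails (q1 || !q4 || q2)
  F T F F  ✗ fails (!q2 || q4 || q1)
  F T F T  ✗ fails (!q2 || !q4 || q1)
  F T T F  ✗ fails (!q2 || q4 || q1)
  F T T T  ✗ fails (!q3 || !q4 || !q2)
  T F F F  ✓ satisfies all
  T F F T  ✗ fails (!q1 || q2 || !q4)
  T F T F  ✓ satisfies all
  T F T T  ✗ fails (!q1 || q2 || !q4)
  T T F F  ✗ fails (!q1 || q3 || !q2)
  T T F T  ✗ fails (!q1 || q3 || !q2)
  T T T F  ✗ fails (!q3 || !q1 || !q2)
  T T T T  ✗ fails (!q3 || !q4 || !q2)
3 of the 16 rows are models.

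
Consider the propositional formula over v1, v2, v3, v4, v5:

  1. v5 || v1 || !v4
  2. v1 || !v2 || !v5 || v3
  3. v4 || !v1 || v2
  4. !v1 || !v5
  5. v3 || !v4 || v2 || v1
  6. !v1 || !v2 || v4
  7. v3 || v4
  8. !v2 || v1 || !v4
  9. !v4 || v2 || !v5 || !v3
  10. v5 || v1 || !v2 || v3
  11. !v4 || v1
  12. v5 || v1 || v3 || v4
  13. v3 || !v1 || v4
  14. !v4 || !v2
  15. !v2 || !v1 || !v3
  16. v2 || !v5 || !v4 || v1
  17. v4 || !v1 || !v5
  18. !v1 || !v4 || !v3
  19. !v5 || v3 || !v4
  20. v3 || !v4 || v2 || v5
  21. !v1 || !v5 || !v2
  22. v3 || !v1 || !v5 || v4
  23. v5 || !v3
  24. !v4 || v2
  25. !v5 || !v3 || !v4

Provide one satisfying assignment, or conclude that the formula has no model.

v1=false,  v2=false,  v3=true,  v4=false,  v5=true

Try v1 = false.
The clause (!v4) is unit, so v4 = false.
The clause (v3) is unit, so v3 = true.
The clause (v5) is unit, so v5 = true.
Every clause is now satisfied; v2 is unconstrained.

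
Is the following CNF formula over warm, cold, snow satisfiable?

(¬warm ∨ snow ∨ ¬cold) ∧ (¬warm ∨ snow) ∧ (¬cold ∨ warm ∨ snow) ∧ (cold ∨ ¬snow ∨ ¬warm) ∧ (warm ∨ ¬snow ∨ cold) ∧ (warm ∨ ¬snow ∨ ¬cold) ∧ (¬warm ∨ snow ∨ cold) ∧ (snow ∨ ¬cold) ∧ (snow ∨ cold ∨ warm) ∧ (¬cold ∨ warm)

Yes, satisfiable

Suppose warm = True.
Unit clause (snow) forces snow = True.
Unit clause (cold) forces cold = True.
Every clause now holds.
A satisfying assignment: warm: True, cold: True, snow: True.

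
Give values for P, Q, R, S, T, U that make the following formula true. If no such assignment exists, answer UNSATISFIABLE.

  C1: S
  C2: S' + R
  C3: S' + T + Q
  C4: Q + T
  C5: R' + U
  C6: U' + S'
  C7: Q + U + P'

UNSATISFIABLE

Unit clause (S) forces S = 1.
Unit clause (R) forces R = 1.
Unit clause (U) forces U = 1.
Now (U') is unsatisfied and unit — conflict.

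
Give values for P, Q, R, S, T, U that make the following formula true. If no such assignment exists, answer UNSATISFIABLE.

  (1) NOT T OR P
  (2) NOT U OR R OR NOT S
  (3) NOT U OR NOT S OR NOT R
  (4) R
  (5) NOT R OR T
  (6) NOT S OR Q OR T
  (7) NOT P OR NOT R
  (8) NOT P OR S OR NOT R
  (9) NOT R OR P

From the singleton clause (R), R = true.
From the singleton clause (T), T = true.
From the singleton clause (P), P = true.
That conflicts with the unit clause (NOT P).

UNSATISFIABLE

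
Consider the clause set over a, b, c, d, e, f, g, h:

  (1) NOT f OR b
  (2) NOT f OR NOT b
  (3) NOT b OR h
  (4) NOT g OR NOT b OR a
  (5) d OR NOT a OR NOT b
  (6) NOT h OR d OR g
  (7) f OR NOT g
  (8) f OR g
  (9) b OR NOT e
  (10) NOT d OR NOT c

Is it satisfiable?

Suppose f = false.
(NOT g) alone gives g = false.
Now (g) is unsatisfied and unit — conflict.
That branch fails; take f = true instead.
(b) alone gives b = true.
Now (NOT b) is unsatisfied and unit — conflict.
Either choice for f ends in contradiction.
No assignment satisfies every clause.

No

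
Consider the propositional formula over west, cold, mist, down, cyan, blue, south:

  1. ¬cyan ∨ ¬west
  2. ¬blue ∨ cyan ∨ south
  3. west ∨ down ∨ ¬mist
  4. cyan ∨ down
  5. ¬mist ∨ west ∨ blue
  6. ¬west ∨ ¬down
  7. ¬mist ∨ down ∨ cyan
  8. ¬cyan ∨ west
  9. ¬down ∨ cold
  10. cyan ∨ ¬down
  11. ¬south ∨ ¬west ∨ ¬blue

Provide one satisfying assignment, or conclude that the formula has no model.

Case cyan = False:
(down) alone gives down = True.
That conflicts with the unit clause (¬down).
That branch fails; take cyan = True instead.
(¬west) alone gives west = False.
That conflicts with the unit clause (west).
Both values of cyan lead to a conflict.

UNSATISFIABLE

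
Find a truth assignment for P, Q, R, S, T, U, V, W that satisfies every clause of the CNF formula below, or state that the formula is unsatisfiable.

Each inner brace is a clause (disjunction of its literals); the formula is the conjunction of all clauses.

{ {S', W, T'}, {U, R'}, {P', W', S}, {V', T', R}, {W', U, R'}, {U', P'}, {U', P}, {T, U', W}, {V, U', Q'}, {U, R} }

Branch on U: set U = 1.
The clause (P') is unit, so P = 0.
But (P) is also a unit clause — contradiction.
Backtrack on U: now try U = 0.
The clause (R') is unit, so R = 0.
But (R) is also a unit clause — contradiction.
Both values of U lead to a conflict.

UNSATISFIABLE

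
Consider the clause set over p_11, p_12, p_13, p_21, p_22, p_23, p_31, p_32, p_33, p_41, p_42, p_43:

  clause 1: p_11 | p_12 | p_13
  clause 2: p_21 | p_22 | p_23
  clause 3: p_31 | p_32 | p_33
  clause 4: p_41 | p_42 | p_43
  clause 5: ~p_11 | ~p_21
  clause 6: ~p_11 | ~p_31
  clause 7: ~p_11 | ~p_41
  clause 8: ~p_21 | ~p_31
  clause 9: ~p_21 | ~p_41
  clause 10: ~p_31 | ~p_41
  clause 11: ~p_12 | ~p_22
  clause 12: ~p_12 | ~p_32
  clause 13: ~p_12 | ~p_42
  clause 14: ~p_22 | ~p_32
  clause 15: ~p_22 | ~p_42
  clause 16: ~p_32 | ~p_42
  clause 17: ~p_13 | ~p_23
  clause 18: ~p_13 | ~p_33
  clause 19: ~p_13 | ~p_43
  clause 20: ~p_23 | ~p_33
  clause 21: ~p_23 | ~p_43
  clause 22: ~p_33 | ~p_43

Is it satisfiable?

Suppose p_11 = 0.
Suppose p_12 = 1.
From the singleton clause (~p_22), p_22 = 0.
From the singleton clause (~p_32), p_32 = 0.
From the singleton clause (~p_42), p_42 = 0.
Suppose p_21 = 1.
From the singleton clause (~p_31), p_31 = 0.
From the singleton clause (p_33), p_33 = 1.
From the singleton clause (~p_41), p_41 = 0.
From the singleton clause (p_43), p_43 = 1.
But (~p_43) is also a unit clause — contradiction.
So p_21 must be the other value — set p_21 = 0.
From the singleton clause (p_23), p_23 = 1.
From the singleton clause (~p_13), p_13 = 0.
From the singleton clause (~p_33), p_33 = 0.
From the singleton clause (p_31), p_31 = 1.
From the singleton clause (~p_41), p_41 = 0.
From the singleton clause (p_43), p_43 = 1.
But (~p_43) is also a unit clause — contradiction.
Either choice for p_21 ends in contradiction.
So p_12 must be the other value — set p_12 = 0.
From the singleton clause (p_13), p_13 = 1.
From the singleton clause (~p_23), p_23 = 0.
From the singleton clause (~p_33), p_33 = 0.
From the singleton clause (~p_43), p_43 = 0.
Suppose p_21 = 1.
From the singleton clause (~p_31), p_31 = 0.
From the singleton clause (p_32), p_32 = 1.
From the singleton clause (~p_41), p_41 = 0.
From the singleton clause (p_42), p_42 = 1.
But (~p_42) is also a unit clause — contradiction.
So p_21 must be the other value — set p_21 = 0.
From the singleton clause (p_22), p_22 = 1.
From the singleton clause (~p_32), p_32 = 0.
From the singleton clause (p_31), p_31 = 1.
From the singleton clause (~p_41), p_41 = 0.
From the singleton clause (p_42), p_42 = 1.
But (~p_42) is also a unit clause — contradiction.
Either choice for p_21 ends in contradiction.
Either choice for p_12 ends in contradiction.
So p_11 must be the other value — set p_11 = 1.
From the singleton clause (~p_21), p_21 = 0.
From the singleton clause (~p_31), p_31 = 0.
From the singleton clause (~p_41), p_41 = 0.
Suppose p_22 = 1.
From the singleton clause (~p_12), p_12 = 0.
From the singleton clause (~p_32), p_32 = 0.
From the singleton clause (p_33), p_33 = 1.
From the singleton clause (~p_42), p_42 = 0.
From the singleton clause (p_43), p_43 = 1.
But (~p_43) is also a unit clause — contradiction.
So p_22 must be the other value — set p_22 = 0.
From the singleton clause (p_23), p_23 = 1.
From the singleton clause (~p_13), p_13 = 0.
From the singleton clause (~p_33), p_33 = 0.
From the singleton clause (p_32), p_32 = 1.
From the singleton clause (~p_12), p_12 = 0.
From the singleton clause (~p_42), p_42 = 0.
From the singleton clause (p_43), p_43 = 1.
But (~p_43) is also a unit clause — contradiction.
Either choice for p_22 ends in contradiction.
Either choice for p_11 ends in contradiction.
No assignment satisfies every clause.

No, unsatisfiable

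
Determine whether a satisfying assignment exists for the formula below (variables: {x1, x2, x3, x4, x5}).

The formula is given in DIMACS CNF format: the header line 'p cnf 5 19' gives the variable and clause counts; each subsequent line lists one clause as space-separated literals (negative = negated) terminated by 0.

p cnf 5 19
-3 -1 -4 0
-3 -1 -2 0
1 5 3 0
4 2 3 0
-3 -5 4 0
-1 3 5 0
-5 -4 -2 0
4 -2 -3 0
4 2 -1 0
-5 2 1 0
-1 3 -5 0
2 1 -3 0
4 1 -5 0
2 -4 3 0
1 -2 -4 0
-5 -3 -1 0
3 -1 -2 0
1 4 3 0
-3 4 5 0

Suppose x3 = False.
Suppose x1 = True.
(x5) alone gives x5 = True.
But (¬x5) is also a unit clause — contradiction.
So x1 must be the other value — set x1 = False.
(x5) alone gives x5 = True.
(x2) alone gives x2 = True.
(¬x4) alone gives x4 = False.
But (x4) is also a unit clause — contradiction.
Neither x1 = True nor x1 = False works.
So x3 must be the other value — set x3 = True.
Suppose x1 = False.
(x2) alone gives x2 = True.
(x4) alone gives x4 = True.
But (¬x4) is also a unit clause — contradiction.
So x1 must be the other value — set x1 = True.
(¬x4) alone gives x4 = False.
(¬x2) alone gives x2 = False.
But (x2) is also a unit clause — contradiction.
Neither x1 = True nor x1 = False works.
Neither x3 = True nor x3 = False works.
No assignment satisfies every clause.

Unsatisfiable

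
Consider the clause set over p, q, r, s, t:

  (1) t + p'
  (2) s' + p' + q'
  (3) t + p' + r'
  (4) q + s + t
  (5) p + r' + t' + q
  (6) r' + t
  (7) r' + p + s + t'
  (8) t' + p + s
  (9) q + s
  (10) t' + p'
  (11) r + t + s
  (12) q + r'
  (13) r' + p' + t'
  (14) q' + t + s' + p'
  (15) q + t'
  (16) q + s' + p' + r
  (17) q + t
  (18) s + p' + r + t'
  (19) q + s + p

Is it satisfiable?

Try t = 0.
From the singleton clause (p'), p = 0.
From the singleton clause (r'), r = 0.
From the singleton clause (s), s = 1.
From the singleton clause (q), q = 1.
Every clause now holds.
A satisfying assignment: p=0; q=1; r=0; s=1; t=0.

Satisfiable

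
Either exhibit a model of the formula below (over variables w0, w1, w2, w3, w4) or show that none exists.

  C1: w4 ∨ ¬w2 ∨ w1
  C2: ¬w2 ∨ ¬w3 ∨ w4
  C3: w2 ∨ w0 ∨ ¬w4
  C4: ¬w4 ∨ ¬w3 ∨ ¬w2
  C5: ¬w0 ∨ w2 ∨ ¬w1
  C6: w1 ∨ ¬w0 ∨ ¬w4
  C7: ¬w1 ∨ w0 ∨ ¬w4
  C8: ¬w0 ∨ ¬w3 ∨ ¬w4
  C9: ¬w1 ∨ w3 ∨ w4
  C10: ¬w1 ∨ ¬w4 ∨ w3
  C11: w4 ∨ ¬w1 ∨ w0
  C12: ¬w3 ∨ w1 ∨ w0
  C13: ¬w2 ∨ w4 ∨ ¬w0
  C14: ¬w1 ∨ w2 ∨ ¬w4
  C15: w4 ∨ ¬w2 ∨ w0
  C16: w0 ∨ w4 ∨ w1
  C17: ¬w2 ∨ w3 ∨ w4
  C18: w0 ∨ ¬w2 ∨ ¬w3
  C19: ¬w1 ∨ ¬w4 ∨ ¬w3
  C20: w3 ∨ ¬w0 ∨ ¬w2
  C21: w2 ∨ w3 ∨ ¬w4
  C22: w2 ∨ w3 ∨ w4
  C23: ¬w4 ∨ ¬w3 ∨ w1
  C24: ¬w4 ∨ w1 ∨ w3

w0=True, w1=False, w2=False, w3=True, w4=False

Branch on w4: set w4 = False.
Branch on w2: set w2 = False.
From the singleton clause (w3), w3 = True.
Branch on w0: set w0 = True.
From the singleton clause (¬w1), w1 = False.
This assignment satisfies each clause.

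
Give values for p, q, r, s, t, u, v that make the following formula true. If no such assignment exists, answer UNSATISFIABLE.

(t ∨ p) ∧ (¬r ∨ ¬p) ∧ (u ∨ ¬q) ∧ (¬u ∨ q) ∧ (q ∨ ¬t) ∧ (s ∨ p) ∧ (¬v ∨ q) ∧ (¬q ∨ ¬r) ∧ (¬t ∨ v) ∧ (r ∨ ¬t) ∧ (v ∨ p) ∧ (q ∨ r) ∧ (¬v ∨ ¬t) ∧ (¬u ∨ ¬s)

p: True,  q: True,  r: False,  s: False,  t: False,  u: True,  v: False

Suppose t = False.
(p) alone gives p = True.
(¬r) alone gives r = False.
(q) alone gives q = True.
(u) alone gives u = True.
(¬s) alone gives s = False.
Every clause is now satisfied; v is unconstrained.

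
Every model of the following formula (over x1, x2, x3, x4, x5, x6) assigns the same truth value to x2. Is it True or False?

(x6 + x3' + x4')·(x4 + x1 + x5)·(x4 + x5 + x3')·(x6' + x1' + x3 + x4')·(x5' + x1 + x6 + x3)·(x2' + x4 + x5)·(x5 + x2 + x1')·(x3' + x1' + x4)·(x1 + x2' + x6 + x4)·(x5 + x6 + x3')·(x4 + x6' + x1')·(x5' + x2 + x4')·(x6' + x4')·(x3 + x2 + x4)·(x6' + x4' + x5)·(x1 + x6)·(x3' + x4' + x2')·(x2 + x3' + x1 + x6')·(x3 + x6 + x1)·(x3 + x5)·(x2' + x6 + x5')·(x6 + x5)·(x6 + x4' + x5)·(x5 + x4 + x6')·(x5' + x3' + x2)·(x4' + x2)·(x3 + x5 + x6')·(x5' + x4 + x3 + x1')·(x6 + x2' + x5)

True

Suppose x2 = 0.
Unit clause (x4') forces x4 = 0.
Unit clause (x3) forces x3 = 1.
Unit clause (x5) forces x5 = 1.
That conflicts with the unit clause (x5').
So every satisfying assignment has x2 = True.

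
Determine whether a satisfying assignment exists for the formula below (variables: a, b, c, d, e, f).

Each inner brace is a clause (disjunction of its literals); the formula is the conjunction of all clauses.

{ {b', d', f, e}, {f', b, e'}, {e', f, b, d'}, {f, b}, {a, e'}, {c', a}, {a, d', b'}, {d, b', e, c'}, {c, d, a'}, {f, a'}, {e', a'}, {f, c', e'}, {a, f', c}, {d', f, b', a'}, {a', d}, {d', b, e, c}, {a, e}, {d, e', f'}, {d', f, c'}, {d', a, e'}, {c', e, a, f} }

Case f = 1:
Case b = 0:
Unit clause (e') forces e = 0.
Unit clause (a) forces a = 1.
Unit clause (d) forces d = 1.
Unit clause (c) forces c = 1.
Every clause now holds.
A satisfying assignment: a=1, b=0, c=1, d=1, e=0, f=1.

Satisfiable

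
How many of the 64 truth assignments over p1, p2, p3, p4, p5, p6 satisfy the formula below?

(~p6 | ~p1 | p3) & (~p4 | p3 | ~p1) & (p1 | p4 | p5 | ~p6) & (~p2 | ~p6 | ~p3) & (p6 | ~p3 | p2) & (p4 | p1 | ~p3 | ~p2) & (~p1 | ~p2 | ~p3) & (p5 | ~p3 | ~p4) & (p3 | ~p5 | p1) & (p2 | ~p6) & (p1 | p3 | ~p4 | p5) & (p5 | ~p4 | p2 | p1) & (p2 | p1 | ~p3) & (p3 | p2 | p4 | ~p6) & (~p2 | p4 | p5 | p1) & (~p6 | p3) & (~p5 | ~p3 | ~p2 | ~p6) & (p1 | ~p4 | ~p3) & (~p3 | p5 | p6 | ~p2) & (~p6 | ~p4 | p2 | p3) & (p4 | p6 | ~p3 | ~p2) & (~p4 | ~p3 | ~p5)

There are 2^6 = 64 truth assignments over (p1, p2, p3, p4, p5, p6).
Split on p4. With p4 = 1, the clauses containing p4 are satisfied and ~p4 drops from the rest; 0 of the 2^5 = 32 assignments to the other variables satisfy what remains.
With p4 = 0, by the same count on the reduced clause set, 5 assignments work.
(One model: p1=F, p2=F, p3=F, p4=F, p5=F, p6=F.)
Total: 0 + 5 = 5.

5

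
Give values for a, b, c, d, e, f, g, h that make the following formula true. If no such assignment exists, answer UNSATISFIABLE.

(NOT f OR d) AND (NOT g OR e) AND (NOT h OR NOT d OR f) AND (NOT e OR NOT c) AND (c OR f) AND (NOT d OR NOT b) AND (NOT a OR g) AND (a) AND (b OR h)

a ↦ true; b ↦ false; c ↦ false; d ↦ true; e ↦ true; f ↦ true; g ↦ true; h ↦ true

The clause (a) is unit, so a = true.
The clause (g) is unit, so g = true.
The clause (e) is unit, so e = true.
The clause (NOT c) is unit, so c = false.
The clause (f) is unit, so f = true.
The clause (d) is unit, so d = true.
The clause (NOT b) is unit, so b = false.
The clause (h) is unit, so h = true.
All clauses are satisfied.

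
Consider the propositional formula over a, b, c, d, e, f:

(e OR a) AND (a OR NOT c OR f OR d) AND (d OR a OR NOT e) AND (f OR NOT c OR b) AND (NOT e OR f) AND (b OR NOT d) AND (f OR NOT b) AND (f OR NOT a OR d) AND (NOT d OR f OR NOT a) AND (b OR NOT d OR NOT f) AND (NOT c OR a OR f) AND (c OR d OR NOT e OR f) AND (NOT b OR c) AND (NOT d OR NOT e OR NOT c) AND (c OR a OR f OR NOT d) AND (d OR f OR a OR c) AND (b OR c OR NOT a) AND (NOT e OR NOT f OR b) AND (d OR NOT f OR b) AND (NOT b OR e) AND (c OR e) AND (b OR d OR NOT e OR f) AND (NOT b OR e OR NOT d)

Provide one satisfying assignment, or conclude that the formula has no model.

Suppose e = true.
(f) alone gives f = true.
(b) alone gives b = true.
(c) alone gives c = true.
(NOT d) alone gives d = false.
(a) alone gives a = true.
This assignment satisfies each clause.

a: true; b: true; c: true; d: false; e: true; f: true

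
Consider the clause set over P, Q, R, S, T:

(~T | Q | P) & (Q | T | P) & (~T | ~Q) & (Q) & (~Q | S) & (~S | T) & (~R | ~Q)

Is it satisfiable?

No

Unit clause (Q) forces Q = 1.
Unit clause (~T) forces T = 0.
Unit clause (S) forces S = 1.
That conflicts with the unit clause (~S).
No assignment satisfies every clause.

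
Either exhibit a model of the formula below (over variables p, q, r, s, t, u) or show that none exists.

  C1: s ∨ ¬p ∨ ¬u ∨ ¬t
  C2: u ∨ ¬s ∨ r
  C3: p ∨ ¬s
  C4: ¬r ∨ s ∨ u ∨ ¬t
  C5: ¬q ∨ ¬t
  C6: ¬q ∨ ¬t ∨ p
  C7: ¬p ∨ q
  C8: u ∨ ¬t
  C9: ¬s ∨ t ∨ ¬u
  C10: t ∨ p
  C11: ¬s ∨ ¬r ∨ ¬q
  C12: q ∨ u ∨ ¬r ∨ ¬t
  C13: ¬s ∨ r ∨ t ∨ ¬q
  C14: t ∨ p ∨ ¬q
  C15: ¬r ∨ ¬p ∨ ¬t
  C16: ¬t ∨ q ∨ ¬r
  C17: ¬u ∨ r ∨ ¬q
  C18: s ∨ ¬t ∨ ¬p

Suppose p = False.
From the singleton clause (¬s), s = False.
From the singleton clause (t), t = True.
From the singleton clause (¬q), q = False.
From the singleton clause (u), u = True.
From the singleton clause (¬r), r = False.
All clauses are satisfied.

p=False, q=False, r=False, s=False, t=True, u=True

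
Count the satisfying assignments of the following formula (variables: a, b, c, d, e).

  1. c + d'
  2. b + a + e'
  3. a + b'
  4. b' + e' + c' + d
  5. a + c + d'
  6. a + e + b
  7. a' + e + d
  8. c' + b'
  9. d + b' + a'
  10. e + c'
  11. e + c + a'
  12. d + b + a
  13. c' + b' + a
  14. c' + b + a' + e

There are 2^5 = 32 truth assignments over (a, b, c, d, e).
Split on c. With c = 1, the clauses containing c are satisfied and c' drops from the rest; 2 of the 2^4 = 16 assignments to the other variables satisfy what remains.
With c = 0, by the same count on the reduced clause set, 1 assignment works.
Total: 2 + 1 = 3.

3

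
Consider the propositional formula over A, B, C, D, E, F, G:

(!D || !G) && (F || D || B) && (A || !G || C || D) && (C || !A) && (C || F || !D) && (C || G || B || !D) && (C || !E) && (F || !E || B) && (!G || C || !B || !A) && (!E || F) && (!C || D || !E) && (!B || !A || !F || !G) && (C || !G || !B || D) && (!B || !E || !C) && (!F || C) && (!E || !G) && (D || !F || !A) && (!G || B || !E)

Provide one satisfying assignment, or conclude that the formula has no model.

Case D = false:
Case F = false:
The clause (B) is unit, so B = true.
The clause (!E) is unit, so E = false.
Case C = true:
All clauses hold; A, G can take either value.

A: false, B: true, C: true, D: false, E: false, F: false, G: false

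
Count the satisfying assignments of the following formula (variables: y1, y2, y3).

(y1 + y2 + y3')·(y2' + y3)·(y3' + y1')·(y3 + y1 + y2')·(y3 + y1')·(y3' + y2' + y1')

There are 2^3 = 8 truth assignments over (y1, y2, y3).
Check each against the 6 clauses (columns in the order y1, y2, y3):
  F F F  ✓ satisfies all
  F F T  ✗ fails (y1 + y2 + y3')
  F T F  ✗ fails (y2' + y3)
  F T T  ✓ satisfies all
  T F F  ✗ fails (y3 + y1')
  T F T  ✗ fails (y3' + y1')
  T T F  ✗ fails (y2' + y3)
  T T T  ✗ fails (y3' + y1')
2 of the 8 rows are models.

2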